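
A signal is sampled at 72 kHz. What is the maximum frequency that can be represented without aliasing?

The maximum frequency that can be represented without aliasing
is the Nyquist frequency: f_max = f_s / 2 = 72 kHz / 2 = 36 kHz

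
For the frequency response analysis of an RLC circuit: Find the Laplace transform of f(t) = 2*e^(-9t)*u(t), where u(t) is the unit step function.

Standard Laplace transform pair:
e^(-at)*u(t) <-> 1/(s+a)
With a = 9: L{2*e^(-9t)*u(t)} = 2/(s+9), ROC: Re(s) > -9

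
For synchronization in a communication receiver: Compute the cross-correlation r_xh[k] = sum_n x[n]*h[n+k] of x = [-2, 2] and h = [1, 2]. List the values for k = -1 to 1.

Both sequences indexed from 0 and zero outside their support.
Lags with overlap: k = -1 to 1.
  r_xh[-1] = x[1]*h[0] = 2
  r_xh[0] = x[0]*h[0] + x[1]*h[1] = 2
  r_xh[1] = x[0]*h[1] = -4
r_xh = [2, 2, -4] (for k = -1, ..., 1)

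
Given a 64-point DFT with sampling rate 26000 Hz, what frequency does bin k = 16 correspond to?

The frequency of DFT bin k is: f_k = k * f_s / N
f_16 = 16 * 26000 / 64 = 6500 Hz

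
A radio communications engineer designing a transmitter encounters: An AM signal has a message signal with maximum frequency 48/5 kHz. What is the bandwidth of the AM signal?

In AM (double-sideband), the bandwidth is twice the message frequency.
BW = 2 * f_m = 2 * 48/5 kHz = 96/5 kHz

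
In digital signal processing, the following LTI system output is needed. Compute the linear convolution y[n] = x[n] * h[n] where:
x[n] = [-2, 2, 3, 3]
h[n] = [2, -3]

y[n] = sum_k x[k]*h[n-k]. Output length = len(x) + len(h) - 1 = 4 + 2 - 1 = 5.
y[0] = -2*2 = -4
y[1] = 2*2 + -2*-3 = 10
y[2] = 3*2 + 2*-3 = 0
y[3] = 3*2 + 3*-3 = -3
y[4] = 3*-3 = -9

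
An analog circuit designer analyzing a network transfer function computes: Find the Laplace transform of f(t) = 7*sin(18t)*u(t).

Standard pair: sin(wt)*u(t) <-> w/(s^2+w^2)
With w = 18: L{7*sin(18t)*u(t)} = 126/(s^2+324)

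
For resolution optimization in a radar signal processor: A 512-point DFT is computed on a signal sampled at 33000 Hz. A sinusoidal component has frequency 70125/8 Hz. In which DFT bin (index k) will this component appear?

DFT frequency resolution = f_s/N = 33000/512 = 4125/64 Hz
Bin index k = f_signal / resolution = 70125/8 / 4125/64 = 136
The signal frequency 70125/8 Hz falls in DFT bin k = 136.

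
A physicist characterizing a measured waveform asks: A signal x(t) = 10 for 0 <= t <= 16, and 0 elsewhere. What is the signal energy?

Energy = integral of |x(t)|^2 dt over the signal duration
= 10^2 * 16 = 100 * 16 = 1600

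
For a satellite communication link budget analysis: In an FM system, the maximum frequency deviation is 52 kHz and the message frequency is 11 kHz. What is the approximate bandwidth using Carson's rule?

Carson's rule: BW = 2*(delta_f + f_m)
= 2*(52 + 11) kHz = 126 kHz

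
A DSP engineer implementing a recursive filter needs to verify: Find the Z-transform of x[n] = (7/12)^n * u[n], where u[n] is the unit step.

The Z-transform of a^n * u[n] is z/(z-a) for |z| > |a|.
Here a = 7/12, so X(z) = z/(z - (7/12)) = 12z/(12z - 7)
ROC: |z| > 7/12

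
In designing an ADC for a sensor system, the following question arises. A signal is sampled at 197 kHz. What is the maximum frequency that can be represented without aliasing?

The maximum frequency that can be represented without aliasing
is the Nyquist frequency: f_max = f_s / 2 = 197 kHz / 2 = 197/2 kHz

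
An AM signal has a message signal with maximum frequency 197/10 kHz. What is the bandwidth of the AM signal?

In AM (double-sideband), the bandwidth is twice the message frequency.
BW = 2 * f_m = 2 * 197/10 kHz = 197/5 kHz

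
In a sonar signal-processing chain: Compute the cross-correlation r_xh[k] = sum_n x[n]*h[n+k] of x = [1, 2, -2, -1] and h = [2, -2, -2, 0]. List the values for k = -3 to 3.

Both sequences indexed from 0 and zero outside their support.
Lags with overlap: k = -3 to 3.
  r_xh[-3] = x[3]*h[0] = -2
  r_xh[-2] = x[2]*h[0] + x[3]*h[1] = -2
  r_xh[-1] = x[1]*h[0] + x[2]*h[1] + x[3]*h[2] = 10
  r_xh[0] = x[0]*h[0] + x[1]*h[1] + x[2]*h[2] + x[3]*h[3] = 2
  r_xh[1] = x[0]*h[1] + x[1]*h[2] + x[2]*h[3] = -6
  r_xh[2] = x[0]*h[2] + x[1]*h[3] = -2
  r_xh[3] = x[0]*h[3] = 0
r_xh = [-2, -2, 10, 2, -6, -2, 0] (for k = -3, ..., 3)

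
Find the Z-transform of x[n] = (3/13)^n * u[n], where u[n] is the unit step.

The Z-transform of a^n * u[n] is z/(z-a) for |z| > |a|.
Here a = 3/13, so X(z) = z/(z - (3/13)) = 13z/(13z - 3)
ROC: |z| > 3/13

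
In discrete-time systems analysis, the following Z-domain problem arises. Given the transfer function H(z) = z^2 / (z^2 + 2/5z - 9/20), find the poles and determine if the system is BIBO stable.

Poles are roots of the denominator: z^2 + 2/5z - 9/20 = 0.
Quadratic formula: z = [-(2/5) +/- sqrt((2/5)^2 - 4*(-9/20))] / 2
Discriminant = 4/25 + 9/5 = 49/25; sqrt = 7/5.
z = (-2/5 +/- 7/5) / 2 => z = 1/2 or z = -9/10.
|p1| = 1/2, |p2| = 9/10.
For BIBO stability, all poles must lie inside the unit circle (|p| < 1).
System is STABLE since both |p| < 1.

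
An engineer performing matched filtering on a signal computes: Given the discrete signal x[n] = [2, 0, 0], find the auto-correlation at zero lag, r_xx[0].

The auto-correlation at zero lag r_xx[0] equals the signal energy.
r_xx[0] = sum of x[n]^2 = 2^2 + 0^2 + 0^2
= 4 + 0 + 0 = 4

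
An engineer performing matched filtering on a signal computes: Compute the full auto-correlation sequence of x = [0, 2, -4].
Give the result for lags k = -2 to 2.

r_xx[k] = sum_m x[m]*x[m+k], indexed from 0, for k = -2 to 2:
  r_xx[-2] = x[2]*x[0] = 0
  r_xx[-1] = x[1]*x[0] + x[2]*x[1] = -8
  r_xx[0] = x[0]*x[0] + x[1]*x[1] + x[2]*x[2] = 20
  r_xx[1] = x[0]*x[1] + x[1]*x[2] = -8
  r_xx[2] = x[0]*x[2] = 0
r_xx = [0, -8, 20, -8, 0]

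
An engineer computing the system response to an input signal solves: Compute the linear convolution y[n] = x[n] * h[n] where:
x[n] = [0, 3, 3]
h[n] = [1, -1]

y[n] = sum_k x[k]*h[n-k]. Output length = len(x) + len(h) - 1 = 3 + 2 - 1 = 4.
y[0] = 0*1 = 0
y[1] = 3*1 + 0*-1 = 3
y[2] = 3*1 + 3*-1 = 0
y[3] = 3*-1 = -3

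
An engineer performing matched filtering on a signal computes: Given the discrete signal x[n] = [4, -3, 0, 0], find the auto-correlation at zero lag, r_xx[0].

The auto-correlation at zero lag r_xx[0] equals the signal energy.
r_xx[0] = sum of x[n]^2 = 4^2 + (-3)^2 + 0^2 + 0^2
= 16 + 9 + 0 + 0 = 25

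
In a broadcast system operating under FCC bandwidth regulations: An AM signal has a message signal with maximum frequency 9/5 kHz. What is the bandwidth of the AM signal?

In AM (double-sideband), the bandwidth is twice the message frequency.
BW = 2 * f_m = 2 * 9/5 kHz = 18/5 kHz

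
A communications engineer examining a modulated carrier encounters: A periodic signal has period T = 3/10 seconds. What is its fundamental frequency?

The fundamental frequency is the reciprocal of the period.
f = 1/T = 1/(3/10) = 10/3 Hz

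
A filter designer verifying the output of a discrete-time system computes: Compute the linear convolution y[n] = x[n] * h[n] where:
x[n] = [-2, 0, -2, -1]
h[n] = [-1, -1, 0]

y[n] = sum_k x[k]*h[n-k]. Output length = len(x) + len(h) - 1 = 4 + 3 - 1 = 6.
y[0] = -2*-1 = 2
y[1] = 0*-1 + -2*-1 = 2
y[2] = -2*-1 + 0*-1 + -2*0 = 2
y[3] = -1*-1 + -2*-1 + 0*0 = 3
y[4] = -1*-1 + -2*0 = 1
y[5] = -1*0 = 0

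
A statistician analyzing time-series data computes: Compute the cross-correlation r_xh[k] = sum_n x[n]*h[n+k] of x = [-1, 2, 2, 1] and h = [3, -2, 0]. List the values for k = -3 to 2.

Both sequences indexed from 0 and zero outside their support.
Lags with overlap: k = -3 to 2.
  r_xh[-3] = x[3]*h[0] = 3
  r_xh[-2] = x[2]*h[0] + x[3]*h[1] = 4
  r_xh[-1] = x[1]*h[0] + x[2]*h[1] + x[3]*h[2] = 2
  r_xh[0] = x[0]*h[0] + x[1]*h[1] + x[2]*h[2] = -7
  r_xh[1] = x[0]*h[1] + x[1]*h[2] = 2
  r_xh[2] = x[0]*h[2] = 0
r_xh = [3, 4, 2, -7, 2, 0] (for k = -3, ..., 2)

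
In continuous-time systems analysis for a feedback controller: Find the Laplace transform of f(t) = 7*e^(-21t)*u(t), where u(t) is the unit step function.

Standard Laplace transform pair:
e^(-at)*u(t) <-> 1/(s+a)
With a = 21: L{7*e^(-21t)*u(t)} = 7/(s+21), ROC: Re(s) > -21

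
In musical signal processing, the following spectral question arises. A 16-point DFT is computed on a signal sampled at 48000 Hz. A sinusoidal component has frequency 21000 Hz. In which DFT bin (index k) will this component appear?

DFT frequency resolution = f_s/N = 48000/16 = 3000 Hz
Bin index k = f_signal / resolution = 21000 / 3000 = 7
The signal frequency 21000 Hz falls in DFT bin k = 7.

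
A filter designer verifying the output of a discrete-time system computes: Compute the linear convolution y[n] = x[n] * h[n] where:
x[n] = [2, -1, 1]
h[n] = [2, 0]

y[n] = sum_k x[k]*h[n-k]. Output length = len(x) + len(h) - 1 = 3 + 2 - 1 = 4.
y[0] = 2*2 = 4
y[1] = -1*2 + 2*0 = -2
y[2] = 1*2 + -1*0 = 2
y[3] = 1*0 = 0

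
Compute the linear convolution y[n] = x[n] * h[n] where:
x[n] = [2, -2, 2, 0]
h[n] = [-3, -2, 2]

y[n] = sum_k x[k]*h[n-k]. Output length = len(x) + len(h) - 1 = 4 + 3 - 1 = 6.
y[0] = 2*-3 = -6
y[1] = -2*-3 + 2*-2 = 2
y[2] = 2*-3 + -2*-2 + 2*2 = 2
y[3] = 0*-3 + 2*-2 + -2*2 = -8
y[4] = 0*-2 + 2*2 = 4
y[5] = 0*2 = 0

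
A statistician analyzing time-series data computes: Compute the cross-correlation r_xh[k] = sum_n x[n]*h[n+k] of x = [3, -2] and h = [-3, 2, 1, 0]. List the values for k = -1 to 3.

Both sequences indexed from 0 and zero outside their support.
Lags with overlap: k = -1 to 3.
  r_xh[-1] = x[1]*h[0] = 6
  r_xh[0] = x[0]*h[0] + x[1]*h[1] = -13
  r_xh[1] = x[0]*h[1] + x[1]*h[2] = 4
  r_xh[2] = x[0]*h[2] + x[1]*h[3] = 3
  r_xh[3] = x[0]*h[3] = 0
r_xh = [6, -13, 4, 3, 0] (for k = -1, ..., 3)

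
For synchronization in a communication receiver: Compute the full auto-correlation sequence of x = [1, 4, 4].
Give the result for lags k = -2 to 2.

r_xx[k] = sum_m x[m]*x[m+k], indexed from 0, for k = -2 to 2:
  r_xx[-2] = x[2]*x[0] = 4
  r_xx[-1] = x[1]*x[0] + x[2]*x[1] = 20
  r_xx[0] = x[0]*x[0] + x[1]*x[1] + x[2]*x[2] = 33
  r_xx[1] = x[0]*x[1] + x[1]*x[2] = 20
  r_xx[2] = x[0]*x[2] = 4
r_xx = [4, 20, 33, 20, 4]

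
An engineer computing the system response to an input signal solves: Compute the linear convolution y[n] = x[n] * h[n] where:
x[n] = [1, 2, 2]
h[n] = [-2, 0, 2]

y[n] = sum_k x[k]*h[n-k]. Output length = len(x) + len(h) - 1 = 3 + 3 - 1 = 5.
y[0] = 1*-2 = -2
y[1] = 2*-2 + 1*0 = -4
y[2] = 2*-2 + 2*0 + 1*2 = -2
y[3] = 2*0 + 2*2 = 4
y[4] = 2*2 = 4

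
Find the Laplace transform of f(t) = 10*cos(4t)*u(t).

Standard pair: cos(wt)*u(t) <-> s/(s^2+w^2)
With w = 4: L{10*cos(4t)*u(t)} = 10s/(s^2+16)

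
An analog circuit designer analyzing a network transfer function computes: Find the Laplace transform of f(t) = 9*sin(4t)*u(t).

Standard pair: sin(wt)*u(t) <-> w/(s^2+w^2)
With w = 4: L{9*sin(4t)*u(t)} = 36/(s^2+16)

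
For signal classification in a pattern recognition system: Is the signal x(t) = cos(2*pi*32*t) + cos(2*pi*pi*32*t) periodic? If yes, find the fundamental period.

f1 = 32 Hz, f2 = 32*pi Hz
Ratio f2/f1 = pi, which is irrational.
Since the frequency ratio is irrational, no common period exists.
The signal is not periodic.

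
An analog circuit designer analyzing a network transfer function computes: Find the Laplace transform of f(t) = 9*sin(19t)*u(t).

Standard pair: sin(wt)*u(t) <-> w/(s^2+w^2)
With w = 19: L{9*sin(19t)*u(t)} = 171/(s^2+361)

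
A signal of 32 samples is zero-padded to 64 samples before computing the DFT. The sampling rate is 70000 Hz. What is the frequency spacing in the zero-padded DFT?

Original DFT: N = 32, resolution = f_s/N = 70000/32 = 4375/2 Hz
Zero-padded DFT: N = 64, resolution = f_s/N = 70000/64 = 4375/4 Hz
Zero-padding interpolates the spectrum (finer frequency grid)
but does NOT improve the true spectral resolution (ability to resolve close frequencies).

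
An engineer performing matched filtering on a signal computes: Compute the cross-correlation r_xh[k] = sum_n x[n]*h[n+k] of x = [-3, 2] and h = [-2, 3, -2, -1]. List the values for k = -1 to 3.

Both sequences indexed from 0 and zero outside their support.
Lags with overlap: k = -1 to 3.
  r_xh[-1] = x[1]*h[0] = -4
  r_xh[0] = x[0]*h[0] + x[1]*h[1] = 12
  r_xh[1] = x[0]*h[1] + x[1]*h[2] = -13
  r_xh[2] = x[0]*h[2] + x[1]*h[3] = 4
  r_xh[3] = x[0]*h[3] = 3
r_xh = [-4, 12, -13, 4, 3] (for k = -1, ..., 3)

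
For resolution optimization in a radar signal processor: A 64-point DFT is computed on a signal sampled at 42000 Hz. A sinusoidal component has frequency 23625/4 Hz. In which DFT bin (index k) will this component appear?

DFT frequency resolution = f_s/N = 42000/64 = 2625/4 Hz
Bin index k = f_signal / resolution = 23625/4 / 2625/4 = 9
The signal frequency 23625/4 Hz falls in DFT bin k = 9.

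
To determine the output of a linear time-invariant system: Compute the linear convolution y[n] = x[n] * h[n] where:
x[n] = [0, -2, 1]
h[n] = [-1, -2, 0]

y[n] = sum_k x[k]*h[n-k]. Output length = len(x) + len(h) - 1 = 3 + 3 - 1 = 5.
y[0] = 0*-1 = 0
y[1] = -2*-1 + 0*-2 = 2
y[2] = 1*-1 + -2*-2 + 0*0 = 3
y[3] = 1*-2 + -2*0 = -2
y[4] = 1*0 = 0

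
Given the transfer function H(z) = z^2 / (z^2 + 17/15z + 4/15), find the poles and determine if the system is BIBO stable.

Poles are roots of the denominator: z^2 + 17/15z + 4/15 = 0.
Quadratic formula: z = [-(17/15) +/- sqrt((17/15)^2 - 4*(4/15))] / 2
Discriminant = 289/225 - 16/15 = 49/225; sqrt = 7/15.
z = (-17/15 +/- 7/15) / 2 => z = -1/3 or z = -4/5.
|p1| = 4/5, |p2| = 1/3.
For BIBO stability, all poles must lie inside the unit circle (|p| < 1).
System is STABLE since both |p| < 1.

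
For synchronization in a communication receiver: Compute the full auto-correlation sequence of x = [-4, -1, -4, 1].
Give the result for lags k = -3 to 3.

r_xx[k] = sum_m x[m]*x[m+k], indexed from 0, for k = -3 to 3:
  r_xx[-3] = x[3]*x[0] = -4
  r_xx[-2] = x[2]*x[0] + x[3]*x[1] = 15
  r_xx[-1] = x[1]*x[0] + x[2]*x[1] + x[3]*x[2] = 4
  r_xx[0] = x[0]*x[0] + x[1]*x[1] + x[2]*x[2] + x[3]*x[3] = 34
  r_xx[1] = x[0]*x[1] + x[1]*x[2] + x[2]*x[3] = 4
  r_xx[2] = x[0]*x[2] + x[1]*x[3] = 15
  r_xx[3] = x[0]*x[3] = -4
r_xx = [-4, 15, 4, 34, 4, 15, -4]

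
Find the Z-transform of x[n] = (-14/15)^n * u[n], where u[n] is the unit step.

The Z-transform of a^n * u[n] is z/(z-a) for |z| > |a|.
Here a = -14/15, so X(z) = z/(z - (-14/15)) = 15z/(15z + 14)
ROC: |z| > 14/15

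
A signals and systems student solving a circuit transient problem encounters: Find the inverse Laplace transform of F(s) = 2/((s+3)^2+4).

Standard pair: w/((s+a)^2+w^2) <-> e^(-at)*sin(wt)*u(t)
With a=3, w=2: f(t) = e^(-3t)*sin(2t)*u(t)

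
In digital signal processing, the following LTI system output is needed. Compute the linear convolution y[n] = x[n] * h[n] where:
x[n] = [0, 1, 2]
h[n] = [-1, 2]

y[n] = sum_k x[k]*h[n-k]. Output length = len(x) + len(h) - 1 = 3 + 2 - 1 = 4.
y[0] = 0*-1 = 0
y[1] = 1*-1 + 0*2 = -1
y[2] = 2*-1 + 1*2 = 0
y[3] = 2*2 = 4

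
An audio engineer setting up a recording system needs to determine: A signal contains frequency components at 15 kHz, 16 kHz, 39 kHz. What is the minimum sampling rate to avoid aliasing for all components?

The highest frequency component is f_max = 39 kHz.
Nyquist rate = 2 * f_max = 2 * 39 kHz = 78 kHz.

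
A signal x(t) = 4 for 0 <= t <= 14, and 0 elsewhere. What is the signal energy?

Energy = integral of |x(t)|^2 dt over the signal duration
= 4^2 * 14 = 16 * 14 = 224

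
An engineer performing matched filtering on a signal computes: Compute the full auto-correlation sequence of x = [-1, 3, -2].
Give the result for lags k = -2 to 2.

r_xx[k] = sum_m x[m]*x[m+k], indexed from 0, for k = -2 to 2:
  r_xx[-2] = x[2]*x[0] = 2
  r_xx[-1] = x[1]*x[0] + x[2]*x[1] = -9
  r_xx[0] = x[0]*x[0] + x[1]*x[1] + x[2]*x[2] = 14
  r_xx[1] = x[0]*x[1] + x[1]*x[2] = -9
  r_xx[2] = x[0]*x[2] = 2
r_xx = [2, -9, 14, -9, 2]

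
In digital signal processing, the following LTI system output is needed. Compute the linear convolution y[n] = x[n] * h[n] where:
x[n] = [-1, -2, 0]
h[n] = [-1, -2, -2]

y[n] = sum_k x[k]*h[n-k]. Output length = len(x) + len(h) - 1 = 3 + 3 - 1 = 5.
y[0] = -1*-1 = 1
y[1] = -2*-1 + -1*-2 = 4
y[2] = 0*-1 + -2*-2 + -1*-2 = 6
y[3] = 0*-2 + -2*-2 = 4
y[4] = 0*-2 = 0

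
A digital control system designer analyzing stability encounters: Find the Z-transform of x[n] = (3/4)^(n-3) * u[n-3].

Time-shifting property: if X(z) = Z{x[n]}, then Z{x[n-d]} = z^(-d) * X(z)
X(z) = z/(z - 3/4) for x[n] = (3/4)^n * u[n]
Z{x[n-3]} = z^(-3) * z/(z - 3/4) = z^(-2)/(z - 3/4)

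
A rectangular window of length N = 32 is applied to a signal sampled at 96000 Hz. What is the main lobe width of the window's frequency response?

For a rectangular window of length N,
the main lobe width in frequency is 2*f_s/N.
= 2*96000/32 = 6000 Hz
This determines the minimum frequency separation for resolving two sinusoids.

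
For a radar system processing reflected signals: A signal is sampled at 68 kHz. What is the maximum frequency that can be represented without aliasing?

The maximum frequency that can be represented without aliasing
is the Nyquist frequency: f_max = f_s / 2 = 68 kHz / 2 = 34 kHz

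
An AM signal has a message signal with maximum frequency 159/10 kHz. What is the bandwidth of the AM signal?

In AM (double-sideband), the bandwidth is twice the message frequency.
BW = 2 * f_m = 2 * 159/10 kHz = 159/5 kHz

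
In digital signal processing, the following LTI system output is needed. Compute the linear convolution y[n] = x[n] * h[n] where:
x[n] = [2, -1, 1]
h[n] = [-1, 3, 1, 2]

y[n] = sum_k x[k]*h[n-k]. Output length = len(x) + len(h) - 1 = 3 + 4 - 1 = 6.
y[0] = 2*-1 = -2
y[1] = -1*-1 + 2*3 = 7
y[2] = 1*-1 + -1*3 + 2*1 = -2
y[3] = 1*3 + -1*1 + 2*2 = 6
y[4] = 1*1 + -1*2 = -1
y[5] = 1*2 = 2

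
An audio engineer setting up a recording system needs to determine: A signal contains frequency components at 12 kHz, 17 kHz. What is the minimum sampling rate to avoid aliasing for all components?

The highest frequency component is f_max = 17 kHz.
Nyquist rate = 2 * f_max = 2 * 17 kHz = 34 kHz.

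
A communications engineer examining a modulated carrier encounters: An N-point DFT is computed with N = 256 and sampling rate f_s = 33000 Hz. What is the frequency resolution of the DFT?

DFT frequency resolution = f_s / N
= 33000 / 256 = 4125/32 Hz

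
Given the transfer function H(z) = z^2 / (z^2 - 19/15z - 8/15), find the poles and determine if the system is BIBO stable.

Poles are roots of the denominator: z^2 - 19/15z - 8/15 = 0.
Quadratic formula: z = [-(-19/15) +/- sqrt((-19/15)^2 - 4*(-8/15))] / 2
Discriminant = 361/225 + 32/15 = 841/225; sqrt = 29/15.
z = (19/15 +/- 29/15) / 2 => z = 8/5 or z = -1/3.
|p1| = 8/5, |p2| = 1/3.
For BIBO stability, all poles must lie inside the unit circle (|p| < 1).
System is UNSTABLE since at least one |p| >= 1.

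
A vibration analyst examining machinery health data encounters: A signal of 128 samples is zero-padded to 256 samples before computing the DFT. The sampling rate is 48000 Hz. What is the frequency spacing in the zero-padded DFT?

Original DFT: N = 128, resolution = f_s/N = 48000/128 = 375 Hz
Zero-padded DFT: N = 256, resolution = f_s/N = 48000/256 = 375/2 Hz
Zero-padding interpolates the spectrum (finer frequency grid)
but does NOT improve the true spectral resolution (ability to resolve close frequencies).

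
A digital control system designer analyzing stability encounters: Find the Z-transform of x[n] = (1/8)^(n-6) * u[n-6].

Time-shifting property: if X(z) = Z{x[n]}, then Z{x[n-d]} = z^(-d) * X(z)
X(z) = z/(z - 1/8) for x[n] = (1/8)^n * u[n]
Z{x[n-6]} = z^(-6) * z/(z - 1/8) = z^(-5)/(z - 1/8)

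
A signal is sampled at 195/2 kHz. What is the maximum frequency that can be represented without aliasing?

The maximum frequency that can be represented without aliasing
is the Nyquist frequency: f_max = f_s / 2 = 195/2 kHz / 2 = 195/4 kHz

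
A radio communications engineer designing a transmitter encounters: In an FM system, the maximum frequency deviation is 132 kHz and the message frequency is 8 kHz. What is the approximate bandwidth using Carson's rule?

Carson's rule: BW = 2*(delta_f + f_m)
= 2*(132 + 8) kHz = 280 kHz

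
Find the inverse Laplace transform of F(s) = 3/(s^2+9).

Standard pair: w/(s^2+w^2) <-> sin(wt)*u(t)
Recognize w^2 = 9, so w = 3; numerator 3 = 1*3.
f(t) = sin(3t)*u(t)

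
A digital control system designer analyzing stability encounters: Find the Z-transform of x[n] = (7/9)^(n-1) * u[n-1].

Time-shifting property: if X(z) = Z{x[n]}, then Z{x[n-d]} = z^(-d) * X(z)
X(z) = z/(z - 7/9) for x[n] = (7/9)^n * u[n]
Z{x[n-1]} = z^(-1) * z/(z - 7/9) = 1/(z - 7/9)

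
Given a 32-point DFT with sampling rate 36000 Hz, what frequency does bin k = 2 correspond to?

The frequency of DFT bin k is: f_k = k * f_s / N
f_2 = 2 * 36000 / 32 = 2250 Hz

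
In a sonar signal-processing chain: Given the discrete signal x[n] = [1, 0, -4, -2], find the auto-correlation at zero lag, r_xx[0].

The auto-correlation at zero lag r_xx[0] equals the signal energy.
r_xx[0] = sum of x[n]^2 = 1^2 + 0^2 + (-4)^2 + (-2)^2
= 1 + 0 + 16 + 4 = 21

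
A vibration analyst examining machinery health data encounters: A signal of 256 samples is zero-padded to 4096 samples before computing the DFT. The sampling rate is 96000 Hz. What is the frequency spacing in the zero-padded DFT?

Original DFT: N = 256, resolution = f_s/N = 96000/256 = 375 Hz
Zero-padded DFT: N = 4096, resolution = f_s/N = 96000/4096 = 375/16 Hz
Zero-padding interpolates the spectrum (finer frequency grid)
but does NOT improve the true spectral resolution (ability to resolve close frequencies).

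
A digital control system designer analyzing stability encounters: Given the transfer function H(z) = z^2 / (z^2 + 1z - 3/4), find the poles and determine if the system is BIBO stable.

Poles are roots of the denominator: z^2 + 1z - 3/4 = 0.
Quadratic formula: z = [-(1) +/- sqrt((1)^2 - 4*(-3/4))] / 2
Discriminant = 1 + 3 = 4; sqrt = 2.
z = (-1 +/- 2) / 2 => z = 1/2 or z = -3/2.
|p1| = 3/2, |p2| = 1/2.
For BIBO stability, all poles must lie inside the unit circle (|p| < 1).
System is UNSTABLE since at least one |p| >= 1.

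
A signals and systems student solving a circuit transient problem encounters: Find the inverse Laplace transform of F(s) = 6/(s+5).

Standard pair: k/(s+a) <-> k*e^(-at)*u(t)
With k=6, a=5: f(t) = 6*e^(-5t)*u(t)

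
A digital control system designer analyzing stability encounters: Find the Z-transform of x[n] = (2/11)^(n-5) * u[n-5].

Time-shifting property: if X(z) = Z{x[n]}, then Z{x[n-d]} = z^(-d) * X(z)
X(z) = z/(z - 2/11) for x[n] = (2/11)^n * u[n]
Z{x[n-5]} = z^(-5) * z/(z - 2/11) = z^(-4)/(z - 2/11)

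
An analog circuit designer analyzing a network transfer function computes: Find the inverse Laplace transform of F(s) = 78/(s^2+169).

Standard pair: w/(s^2+w^2) <-> sin(wt)*u(t)
Recognize w^2 = 169, so w = 13; numerator 78 = 6*13.
f(t) = 6*sin(13t)*u(t)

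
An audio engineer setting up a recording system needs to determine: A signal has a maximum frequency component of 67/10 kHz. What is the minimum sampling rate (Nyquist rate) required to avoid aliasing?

By the Nyquist-Shannon sampling theorem,
the minimum sampling rate (Nyquist rate) must be at least 2 * f_max.
Nyquist rate = 2 * 67/10 kHz = 67/5 kHz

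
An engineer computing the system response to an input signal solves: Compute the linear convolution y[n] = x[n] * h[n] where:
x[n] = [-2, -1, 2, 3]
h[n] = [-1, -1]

y[n] = sum_k x[k]*h[n-k]. Output length = len(x) + len(h) - 1 = 4 + 2 - 1 = 5.
y[0] = -2*-1 = 2
y[1] = -1*-1 + -2*-1 = 3
y[2] = 2*-1 + -1*-1 = -1
y[3] = 3*-1 + 2*-1 = -5
y[4] = 3*-1 = -3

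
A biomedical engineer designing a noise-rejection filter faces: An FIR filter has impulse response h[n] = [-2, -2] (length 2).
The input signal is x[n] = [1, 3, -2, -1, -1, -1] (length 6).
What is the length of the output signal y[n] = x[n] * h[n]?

For linear convolution, the output length is:
len(y) = len(x) + len(h) - 1 = 6 + 2 - 1 = 7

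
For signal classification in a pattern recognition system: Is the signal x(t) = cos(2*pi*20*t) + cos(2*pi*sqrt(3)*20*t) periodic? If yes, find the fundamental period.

f1 = 20 Hz, f2 = 20*sqrt(3) Hz
Ratio f2/f1 = sqrt(3), which is irrational.
Since the frequency ratio is irrational, no common period exists.
The signal is not periodic.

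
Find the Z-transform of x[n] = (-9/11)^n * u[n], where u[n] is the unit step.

The Z-transform of a^n * u[n] is z/(z-a) for |z| > |a|.
Here a = -9/11, so X(z) = z/(z - (-9/11)) = 11z/(11z + 9)
ROC: |z| > 9/11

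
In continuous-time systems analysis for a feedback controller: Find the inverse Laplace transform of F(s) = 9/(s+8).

Standard pair: k/(s+a) <-> k*e^(-at)*u(t)
With k=9, a=8: f(t) = 9*e^(-8t)*u(t)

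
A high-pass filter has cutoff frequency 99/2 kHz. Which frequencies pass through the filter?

A high-pass filter passes all frequencies above the cutoff frequency 99/2 kHz and attenuates lower frequencies.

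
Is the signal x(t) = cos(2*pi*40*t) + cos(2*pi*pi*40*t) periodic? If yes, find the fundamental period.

f1 = 40 Hz, f2 = 40*pi Hz
Ratio f2/f1 = pi, which is irrational.
Since the frequency ratio is irrational, no common period exists.
The signal is not periodic.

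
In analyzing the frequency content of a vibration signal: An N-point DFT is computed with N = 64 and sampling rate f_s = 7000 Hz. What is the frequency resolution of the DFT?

DFT frequency resolution = f_s / N
= 7000 / 64 = 875/8 Hz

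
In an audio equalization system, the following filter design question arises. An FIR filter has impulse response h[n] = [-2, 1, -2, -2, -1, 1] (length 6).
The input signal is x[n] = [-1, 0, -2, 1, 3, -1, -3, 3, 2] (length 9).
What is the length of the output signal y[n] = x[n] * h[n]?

For linear convolution, the output length is:
len(y) = len(x) + len(h) - 1 = 9 + 6 - 1 = 14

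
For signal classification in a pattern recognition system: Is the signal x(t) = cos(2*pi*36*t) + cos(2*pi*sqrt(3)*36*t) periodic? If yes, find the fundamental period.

f1 = 36 Hz, f2 = 36*sqrt(3) Hz
Ratio f2/f1 = sqrt(3), which is irrational.
Since the frequency ratio is irrational, no common period exists.
The signal is not periodic.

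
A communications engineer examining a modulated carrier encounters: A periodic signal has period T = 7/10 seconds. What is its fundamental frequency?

The fundamental frequency is the reciprocal of the period.
f = 1/T = 1/(7/10) = 10/7 Hz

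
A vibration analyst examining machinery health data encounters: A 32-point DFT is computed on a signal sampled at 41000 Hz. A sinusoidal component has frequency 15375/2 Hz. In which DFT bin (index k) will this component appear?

DFT frequency resolution = f_s/N = 41000/32 = 5125/4 Hz
Bin index k = f_signal / resolution = 15375/2 / 5125/4 = 6
The signal frequency 15375/2 Hz falls in DFT bin k = 6.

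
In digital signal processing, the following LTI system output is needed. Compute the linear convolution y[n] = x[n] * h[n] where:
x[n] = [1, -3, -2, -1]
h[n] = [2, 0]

y[n] = sum_k x[k]*h[n-k]. Output length = len(x) + len(h) - 1 = 4 + 2 - 1 = 5.
y[0] = 1*2 = 2
y[1] = -3*2 + 1*0 = -6
y[2] = -2*2 + -3*0 = -4
y[3] = -1*2 + -2*0 = -2
y[4] = -1*0 = 0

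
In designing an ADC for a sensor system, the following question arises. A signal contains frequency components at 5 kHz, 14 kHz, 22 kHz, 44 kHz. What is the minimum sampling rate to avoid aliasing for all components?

The highest frequency component is f_max = 44 kHz.
Nyquist rate = 2 * f_max = 2 * 44 kHz = 88 kHz.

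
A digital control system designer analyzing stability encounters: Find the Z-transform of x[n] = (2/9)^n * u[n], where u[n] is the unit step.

The Z-transform of a^n * u[n] is z/(z-a) for |z| > |a|.
Here a = 2/9, so X(z) = z/(z - (2/9)) = 9z/(9z - 2)
ROC: |z| > 2/9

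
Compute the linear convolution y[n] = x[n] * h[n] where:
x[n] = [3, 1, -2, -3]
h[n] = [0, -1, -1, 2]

y[n] = sum_k x[k]*h[n-k]. Output length = len(x) + len(h) - 1 = 4 + 4 - 1 = 7.
y[0] = 3*0 = 0
y[1] = 1*0 + 3*-1 = -3
y[2] = -2*0 + 1*-1 + 3*-1 = -4
y[3] = -3*0 + -2*-1 + 1*-1 + 3*2 = 7
y[4] = -3*-1 + -2*-1 + 1*2 = 7
y[5] = -3*-1 + -2*2 = -1
y[6] = -3*2 = -6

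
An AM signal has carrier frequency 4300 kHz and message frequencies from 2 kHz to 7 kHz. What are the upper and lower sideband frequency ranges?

Upper sideband (USB) = fc + [fm_low, fm_high] = 4300 + [2, 7] = [4302, 4307] kHz
Lower sideband (LSB) = fc - [fm_high, fm_low] = 4300 - [7, 2] = [4293, 4298] kHz
Total occupied spectrum: 4293 kHz to 4307 kHz (plus carrier at 4300 kHz)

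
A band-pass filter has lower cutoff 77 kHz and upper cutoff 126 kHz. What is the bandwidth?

Bandwidth = f_high - f_low
= 126 kHz - 77 kHz = 49 kHz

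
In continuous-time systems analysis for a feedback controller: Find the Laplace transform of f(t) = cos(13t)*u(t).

Standard pair: cos(wt)*u(t) <-> s/(s^2+w^2)
With w = 13: L{cos(13t)*u(t)} = s/(s^2+169)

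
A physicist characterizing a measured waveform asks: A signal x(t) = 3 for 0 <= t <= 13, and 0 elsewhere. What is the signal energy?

Energy = integral of |x(t)|^2 dt over the signal duration
= 3^2 * 13 = 9 * 13 = 117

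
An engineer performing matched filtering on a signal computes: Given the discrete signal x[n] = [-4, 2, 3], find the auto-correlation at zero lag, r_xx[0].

The auto-correlation at zero lag r_xx[0] equals the signal energy.
r_xx[0] = sum of x[n]^2 = (-4)^2 + 2^2 + 3^2
= 16 + 4 + 9 = 29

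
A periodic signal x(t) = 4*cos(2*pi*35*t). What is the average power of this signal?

Average power of A*cos(wt) is A^2/2.
P = 4^2 / 2 = 16/2 = 8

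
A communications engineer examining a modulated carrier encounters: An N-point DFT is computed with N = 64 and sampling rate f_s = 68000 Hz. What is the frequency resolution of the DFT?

DFT frequency resolution = f_s / N
= 68000 / 64 = 2125/2 Hz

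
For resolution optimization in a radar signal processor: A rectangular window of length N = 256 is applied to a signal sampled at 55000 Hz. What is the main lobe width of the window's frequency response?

For a rectangular window of length N,
the main lobe width in frequency is 2*f_s/N.
= 2*55000/256 = 6875/16 Hz
This determines the minimum frequency separation for resolving two sinusoids.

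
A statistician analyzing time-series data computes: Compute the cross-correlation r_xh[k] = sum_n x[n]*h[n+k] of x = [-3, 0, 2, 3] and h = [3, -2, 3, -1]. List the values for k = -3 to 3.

Both sequences indexed from 0 and zero outside their support.
Lags with overlap: k = -3 to 3.
  r_xh[-3] = x[3]*h[0] = 9
  r_xh[-2] = x[2]*h[0] + x[3]*h[1] = 0
  r_xh[-1] = x[1]*h[0] + x[2]*h[1] + x[3]*h[2] = 5
  r_xh[0] = x[0]*h[0] + x[1]*h[1] + x[2]*h[2] + x[3]*h[3] = -6
  r_xh[1] = x[0]*h[1] + x[1]*h[2] + x[2]*h[3] = 4
  r_xh[2] = x[0]*h[2] + x[1]*h[3] = -9
  r_xh[3] = x[0]*h[3] = 3
r_xh = [9, 0, 5, -6, 4, -9, 3] (for k = -3, ..., 3)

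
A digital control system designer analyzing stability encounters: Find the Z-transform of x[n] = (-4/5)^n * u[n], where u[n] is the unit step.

The Z-transform of a^n * u[n] is z/(z-a) for |z| > |a|.
Here a = -4/5, so X(z) = z/(z - (-4/5)) = 5z/(5z + 4)
ROC: |z| > 4/5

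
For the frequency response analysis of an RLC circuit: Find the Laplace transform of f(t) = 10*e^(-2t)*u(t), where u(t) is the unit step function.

Standard Laplace transform pair:
e^(-at)*u(t) <-> 1/(s+a)
With a = 2: L{10*e^(-2t)*u(t)} = 10/(s+2), ROC: Re(s) > -2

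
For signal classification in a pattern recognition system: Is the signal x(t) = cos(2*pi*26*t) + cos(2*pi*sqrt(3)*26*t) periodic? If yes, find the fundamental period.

f1 = 26 Hz, f2 = 26*sqrt(3) Hz
Ratio f2/f1 = sqrt(3), which is irrational.
Since the frequency ratio is irrational, no common period exists.
The signal is not periodic.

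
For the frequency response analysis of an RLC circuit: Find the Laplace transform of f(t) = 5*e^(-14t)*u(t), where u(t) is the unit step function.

Standard Laplace transform pair:
e^(-at)*u(t) <-> 1/(s+a)
With a = 14: L{5*e^(-14t)*u(t)} = 5/(s+14), ROC: Re(s) > -14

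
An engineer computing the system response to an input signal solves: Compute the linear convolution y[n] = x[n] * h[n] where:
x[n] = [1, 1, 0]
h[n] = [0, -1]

y[n] = sum_k x[k]*h[n-k]. Output length = len(x) + len(h) - 1 = 3 + 2 - 1 = 4.
y[0] = 1*0 = 0
y[1] = 1*0 + 1*-1 = -1
y[2] = 0*0 + 1*-1 = -1
y[3] = 0*-1 = 0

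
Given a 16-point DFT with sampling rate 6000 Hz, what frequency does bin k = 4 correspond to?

The frequency of DFT bin k is: f_k = k * f_s / N
f_4 = 4 * 6000 / 16 = 1500 Hz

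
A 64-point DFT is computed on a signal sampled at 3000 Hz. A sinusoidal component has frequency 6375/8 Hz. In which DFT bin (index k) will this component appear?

DFT frequency resolution = f_s/N = 3000/64 = 375/8 Hz
Bin index k = f_signal / resolution = 6375/8 / 375/8 = 17
The signal frequency 6375/8 Hz falls in DFT bin k = 17.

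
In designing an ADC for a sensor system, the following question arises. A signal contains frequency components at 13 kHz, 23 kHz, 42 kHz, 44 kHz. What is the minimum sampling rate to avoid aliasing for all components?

The highest frequency component is f_max = 44 kHz.
Nyquist rate = 2 * f_max = 2 * 44 kHz = 88 kHz.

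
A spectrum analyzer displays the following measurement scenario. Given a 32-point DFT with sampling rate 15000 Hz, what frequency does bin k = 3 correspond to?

The frequency of DFT bin k is: f_k = k * f_s / N
f_3 = 3 * 15000 / 32 = 5625/4 Hz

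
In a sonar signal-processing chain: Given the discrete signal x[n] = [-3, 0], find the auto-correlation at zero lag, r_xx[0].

The auto-correlation at zero lag r_xx[0] equals the signal energy.
r_xx[0] = sum of x[n]^2 = (-3)^2 + 0^2
= 9 + 0 = 9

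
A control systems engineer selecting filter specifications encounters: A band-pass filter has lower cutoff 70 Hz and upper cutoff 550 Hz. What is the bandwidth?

Bandwidth = f_high - f_low
= 550 Hz - 70 Hz = 480 Hz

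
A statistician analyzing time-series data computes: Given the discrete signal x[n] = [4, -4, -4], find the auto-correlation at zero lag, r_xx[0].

The auto-correlation at zero lag r_xx[0] equals the signal energy.
r_xx[0] = sum of x[n]^2 = 4^2 + (-4)^2 + (-4)^2
= 16 + 16 + 16 = 48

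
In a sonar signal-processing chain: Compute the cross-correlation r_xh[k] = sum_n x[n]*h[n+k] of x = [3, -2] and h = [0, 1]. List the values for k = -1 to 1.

Both sequences indexed from 0 and zero outside their support.
Lags with overlap: k = -1 to 1.
  r_xh[-1] = x[1]*h[0] = 0
  r_xh[0] = x[0]*h[0] + x[1]*h[1] = -2
  r_xh[1] = x[0]*h[1] = 3
r_xh = [0, -2, 3] (for k = -1, ..., 1)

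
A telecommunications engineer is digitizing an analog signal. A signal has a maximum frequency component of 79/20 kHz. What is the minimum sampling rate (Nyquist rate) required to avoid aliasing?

By the Nyquist-Shannon sampling theorem,
the minimum sampling rate (Nyquist rate) must be at least 2 * f_max.
Nyquist rate = 2 * 79/20 kHz = 79/10 kHz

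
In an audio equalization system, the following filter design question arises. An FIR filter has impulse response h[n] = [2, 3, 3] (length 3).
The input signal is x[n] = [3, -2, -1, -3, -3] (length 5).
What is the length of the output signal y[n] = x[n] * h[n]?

For linear convolution, the output length is:
len(y) = len(x) + len(h) - 1 = 5 + 3 - 1 = 7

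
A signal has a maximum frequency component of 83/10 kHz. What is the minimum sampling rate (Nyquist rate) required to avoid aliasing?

By the Nyquist-Shannon sampling theorem,
the minimum sampling rate (Nyquist rate) must be at least 2 * f_max.
Nyquist rate = 2 * 83/10 kHz = 83/5 kHz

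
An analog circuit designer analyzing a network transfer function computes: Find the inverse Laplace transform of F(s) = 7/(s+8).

Standard pair: k/(s+a) <-> k*e^(-at)*u(t)
With k=7, a=8: f(t) = 7*e^(-8t)*u(t)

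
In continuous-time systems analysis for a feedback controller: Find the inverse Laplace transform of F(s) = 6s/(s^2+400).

Standard pair: s/(s^2+w^2) <-> cos(wt)*u(t)
With k=6, w=20: f(t) = 6*cos(20t)*u(t)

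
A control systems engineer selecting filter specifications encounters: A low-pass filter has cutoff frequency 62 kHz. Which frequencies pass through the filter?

A low-pass filter passes all frequencies below the cutoff frequency 62 kHz and attenuates higher frequencies.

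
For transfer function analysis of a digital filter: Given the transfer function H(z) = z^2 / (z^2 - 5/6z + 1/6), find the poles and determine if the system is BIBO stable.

Poles are roots of the denominator: z^2 - 5/6z + 1/6 = 0.
Quadratic formula: z = [-(-5/6) +/- sqrt((-5/6)^2 - 4*(1/6))] / 2
Discriminant = 25/36 - 2/3 = 1/36; sqrt = 1/6.
z = (5/6 +/- 1/6) / 2 => z = 1/2 or z = 1/3.
|p1| = 1/3, |p2| = 1/2.
For BIBO stability, all poles must lie inside the unit circle (|p| < 1).
System is STABLE since both |p| < 1.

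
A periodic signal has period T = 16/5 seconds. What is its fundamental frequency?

The fundamental frequency is the reciprocal of the period.
f = 1/T = 1/(16/5) = 5/16 Hz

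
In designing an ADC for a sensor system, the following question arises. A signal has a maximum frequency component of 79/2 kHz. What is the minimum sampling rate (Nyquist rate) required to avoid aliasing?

By the Nyquist-Shannon sampling theorem,
the minimum sampling rate (Nyquist rate) must be at least 2 * f_max.
Nyquist rate = 2 * 79/2 kHz = 79 kHz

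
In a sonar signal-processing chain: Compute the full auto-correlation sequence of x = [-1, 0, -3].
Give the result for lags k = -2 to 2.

r_xx[k] = sum_m x[m]*x[m+k], indexed from 0, for k = -2 to 2:
  r_xx[-2] = x[2]*x[0] = 3
  r_xx[-1] = x[1]*x[0] + x[2]*x[1] = 0
  r_xx[0] = x[0]*x[0] + x[1]*x[1] + x[2]*x[2] = 10
  r_xx[1] = x[0]*x[1] + x[1]*x[2] = 0
  r_xx[2] = x[0]*x[2] = 3
r_xx = [3, 0, 10, 0, 3]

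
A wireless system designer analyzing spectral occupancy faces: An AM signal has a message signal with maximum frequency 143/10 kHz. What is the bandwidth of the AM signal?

In AM (double-sideband), the bandwidth is twice the message frequency.
BW = 2 * f_m = 2 * 143/10 kHz = 143/5 kHz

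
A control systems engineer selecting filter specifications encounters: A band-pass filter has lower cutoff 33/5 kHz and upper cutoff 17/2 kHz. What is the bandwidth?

Bandwidth = f_high - f_low
= 17/2 kHz - 33/5 kHz = 19/10 kHz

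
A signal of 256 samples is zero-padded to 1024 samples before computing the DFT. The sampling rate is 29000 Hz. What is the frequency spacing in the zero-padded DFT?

Original DFT: N = 256, resolution = f_s/N = 29000/256 = 3625/32 Hz
Zero-padded DFT: N = 1024, resolution = f_s/N = 29000/1024 = 3625/128 Hz
Zero-padding interpolates the spectrum (finer frequency grid)
but does NOT improve the true spectral resolution (ability to resolve close frequencies).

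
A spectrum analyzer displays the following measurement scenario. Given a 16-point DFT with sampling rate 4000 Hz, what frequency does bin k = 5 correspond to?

The frequency of DFT bin k is: f_k = k * f_s / N
f_5 = 5 * 4000 / 16 = 1250 Hz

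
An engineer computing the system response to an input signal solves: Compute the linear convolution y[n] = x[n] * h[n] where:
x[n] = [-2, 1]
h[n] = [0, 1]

y[n] = sum_k x[k]*h[n-k]. Output length = len(x) + len(h) - 1 = 2 + 2 - 1 = 3.
y[0] = -2*0 = 0
y[1] = 1*0 + -2*1 = -2
y[2] = 1*1 = 1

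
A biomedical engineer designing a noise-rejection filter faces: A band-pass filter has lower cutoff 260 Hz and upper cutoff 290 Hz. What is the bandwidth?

Bandwidth = f_high - f_low
= 290 Hz - 260 Hz = 30 Hz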